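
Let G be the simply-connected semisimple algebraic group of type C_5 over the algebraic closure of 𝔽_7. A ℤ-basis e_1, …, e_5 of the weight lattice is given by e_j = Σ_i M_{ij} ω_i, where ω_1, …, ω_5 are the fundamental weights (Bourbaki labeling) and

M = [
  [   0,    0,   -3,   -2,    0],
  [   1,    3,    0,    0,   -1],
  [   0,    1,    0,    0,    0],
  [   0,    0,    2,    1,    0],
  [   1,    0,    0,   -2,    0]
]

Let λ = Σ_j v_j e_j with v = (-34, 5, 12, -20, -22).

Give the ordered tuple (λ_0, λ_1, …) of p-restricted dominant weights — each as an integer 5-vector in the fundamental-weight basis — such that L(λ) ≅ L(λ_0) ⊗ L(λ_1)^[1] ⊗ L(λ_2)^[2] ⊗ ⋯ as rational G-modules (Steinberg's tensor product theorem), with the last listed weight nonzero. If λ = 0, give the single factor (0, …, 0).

((4, 3, 5, 4, 6),)

Converting to the ω-basis (c_i = row i of M dotted with v = (-34, 5, 12, -20, -22)):
  c_1 = 0*-34 + 0*5 + -3*12 + -2*-20 + 0*-22 = 4
  c_2 = 1*-34 + 3*5 + 0*12 + 0*-20 + -1*-22 = 3
  c_3 = 0*-34 + 1*5 + 0*12 + 0*-20 + 0*-22 = 5
  c_4 = 0*-34 + 0*5 + 2*12 + 1*-20 + 0*-22 = 4
  c_5 = 1*-34 + 0*5 + 0*12 + -2*-20 + 0*-22 = 6
Expand coordinatewise in base 7:
  c_1 = 4 = 4·7^0
  c_2 = 3 = 3·7^0
  c_3 = 5 = 5·7^0
  c_4 = 4 = 4·7^0
  c_5 = 6 = 6·7^0
λ_0 = (4, 3, 5, 4, 6)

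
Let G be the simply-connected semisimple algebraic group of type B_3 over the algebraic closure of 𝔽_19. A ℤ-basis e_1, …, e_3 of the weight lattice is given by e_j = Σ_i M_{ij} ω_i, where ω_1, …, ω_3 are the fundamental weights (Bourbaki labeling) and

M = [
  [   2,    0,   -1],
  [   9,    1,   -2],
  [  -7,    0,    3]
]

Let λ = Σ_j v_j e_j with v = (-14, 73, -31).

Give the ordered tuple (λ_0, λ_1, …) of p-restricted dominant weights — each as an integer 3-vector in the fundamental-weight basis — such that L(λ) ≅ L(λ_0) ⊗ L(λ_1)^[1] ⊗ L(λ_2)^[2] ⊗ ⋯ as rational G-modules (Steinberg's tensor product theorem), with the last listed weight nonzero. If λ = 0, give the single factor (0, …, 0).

ω-coordinates c = M·v, v = (-14, 73, -31):
  c_1 = 2*-14 + 0*73 + -1*-31 = 3
  c_2 = 9*-14 + 1*73 + -2*-31 = 9
  c_3 = -7*-14 + 0*73 + 3*-31 = 5
Writing each c_i in base p = 19:
  c_1 = 3 = 3·19^0
  c_2 = 9 = 9·19^0
  c_3 = 5 = 5·19^0
λ_0 = (3, 9, 5)

((3, 9, 5),)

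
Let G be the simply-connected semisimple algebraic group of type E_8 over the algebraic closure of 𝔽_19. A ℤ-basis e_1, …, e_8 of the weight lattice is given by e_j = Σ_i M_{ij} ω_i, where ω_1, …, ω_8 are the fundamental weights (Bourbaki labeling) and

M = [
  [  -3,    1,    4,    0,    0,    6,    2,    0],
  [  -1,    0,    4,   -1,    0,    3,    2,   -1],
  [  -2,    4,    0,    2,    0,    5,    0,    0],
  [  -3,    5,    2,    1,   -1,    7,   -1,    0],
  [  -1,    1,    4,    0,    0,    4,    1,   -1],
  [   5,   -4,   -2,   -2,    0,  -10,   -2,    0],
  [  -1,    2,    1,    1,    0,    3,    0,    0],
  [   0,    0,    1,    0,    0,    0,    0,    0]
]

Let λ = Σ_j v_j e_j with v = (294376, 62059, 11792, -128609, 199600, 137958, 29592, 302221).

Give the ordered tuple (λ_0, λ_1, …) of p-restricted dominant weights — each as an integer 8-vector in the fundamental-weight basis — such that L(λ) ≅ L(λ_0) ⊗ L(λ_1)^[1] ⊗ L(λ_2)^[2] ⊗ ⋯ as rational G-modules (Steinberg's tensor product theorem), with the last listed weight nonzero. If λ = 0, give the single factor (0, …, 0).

((0, 7, 1, 3, 4, 8, 12, 12), (2, 13, 0, 9, 10, 5, 4, 12), (9, 11, 8, 10, 13, 13, 9, 13), (16, 7, 13, 8, 13, 2, 18, 1))

In the fundamental-weight basis, λ has coordinates c = M·v (v = (294376, 62059, 11792, -128609, 199600, 137958, 29592, 302221)):
  c_1 = (-3)·(294376) + (1)·(62059) + (4)·(11792) + (0)·(-128609) + (0)·(199600) + (6)·(137958) + (2)·(29592) + (0)·(302221) = 113031
  c_2 = (-1)·(294376) + (0)·(62059) + (4)·(11792) + (-1)·(-128609) + (0)·(199600) + (3)·(137958) + (2)·(29592) + (-1)·(302221) = 52238
  c_3 = (-2)·(294376) + (4)·(62059) + (0)·(11792) + (2)·(-128609) + (0)·(199600) + (5)·(137958) + (0)·(29592) + (0)·(302221) = 92056
  c_4 = (-3)·(294376) + (5)·(62059) + (2)·(11792) + (1)·(-128609) + (-1)·(199600) + (7)·(137958) + (-1)·(29592) + (0)·(302221) = 58656
  c_5 = (-1)·(294376) + (1)·(62059) + (4)·(11792) + (0)·(-128609) + (0)·(199600) + (4)·(137958) + (1)·(29592) + (-1)·(302221) = 94054
  c_6 = (5)·(294376) + (-4)·(62059) + (-2)·(11792) + (-2)·(-128609) + (0)·(199600) + (-10)·(137958) + (-2)·(29592) + (0)·(302221) = 18514
  c_7 = (-1)·(294376) + (2)·(62059) + (1)·(11792) + (1)·(-128609) + (0)·(199600) + (3)·(137958) + (0)·(29592) + (0)·(302221) = 126799
  c_8 = (0)·(294376) + (0)·(62059) + (1)·(11792) + (0)·(-128609) + (0)·(199600) + (0)·(137958) + (0)·(29592) + (0)·(302221) = 11792
Base-19 expansion of each c_i:
  c_1 = 113031 = 0·19^0 + 2·19^1 + 9·19^2 + 16·19^3
  c_2 = 52238 = 7·19^0 + 13·19^1 + 11·19^2 + 7·19^3
  c_3 = 92056 = 1·19^0 + 0·19^1 + 8·19^2 + 13·19^3
  c_4 = 58656 = 3·19^0 + 9·19^1 + 10·19^2 + 8·19^3
  c_5 = 94054 = 4·19^0 + 10·19^1 + 13·19^2 + 13·19^3
  c_6 = 18514 = 8·19^0 + 5·19^1 + 13·19^2 + 2·19^3
  c_7 = 126799 = 12·19^0 + 4·19^1 + 9·19^2 + 18·19^3
  c_8 = 11792 = 12·19^0 + 12·19^1 + 13·19^2 + 1·19^3
p-restricted factor λ_0 = (0, 7, 1, 3, 4, 8, 12, 12)
p-restricted factor λ_1 = (2, 13, 0, 9, 10, 5, 4, 12)
p-restricted factor λ_2 = (9, 11, 8, 10, 13, 13, 9, 13)
p-restricted factor λ_3 = (16, 7, 13, 8, 13, 2, 18, 1)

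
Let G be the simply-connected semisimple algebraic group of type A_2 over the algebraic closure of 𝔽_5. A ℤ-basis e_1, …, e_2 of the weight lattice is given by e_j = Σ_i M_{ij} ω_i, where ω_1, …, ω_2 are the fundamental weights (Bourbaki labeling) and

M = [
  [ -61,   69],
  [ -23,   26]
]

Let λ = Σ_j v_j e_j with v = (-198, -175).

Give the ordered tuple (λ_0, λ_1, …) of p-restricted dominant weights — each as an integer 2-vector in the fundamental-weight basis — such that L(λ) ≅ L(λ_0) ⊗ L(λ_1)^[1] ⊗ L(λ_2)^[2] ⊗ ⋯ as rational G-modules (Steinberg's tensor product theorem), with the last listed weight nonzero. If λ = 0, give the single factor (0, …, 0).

Change of basis e → ω: c = M·v where v = (-198, -175):
  c_1 = -61*-198 + 69*-175 = 3
  c_2 = -23*-198 + 26*-175 = 4
Base-5 expansion of each c_i:
  c_1 = 3 = 3·5^0
  c_2 = 4 = 4·5^0
λ_0 = (3, 4)

((3, 4),)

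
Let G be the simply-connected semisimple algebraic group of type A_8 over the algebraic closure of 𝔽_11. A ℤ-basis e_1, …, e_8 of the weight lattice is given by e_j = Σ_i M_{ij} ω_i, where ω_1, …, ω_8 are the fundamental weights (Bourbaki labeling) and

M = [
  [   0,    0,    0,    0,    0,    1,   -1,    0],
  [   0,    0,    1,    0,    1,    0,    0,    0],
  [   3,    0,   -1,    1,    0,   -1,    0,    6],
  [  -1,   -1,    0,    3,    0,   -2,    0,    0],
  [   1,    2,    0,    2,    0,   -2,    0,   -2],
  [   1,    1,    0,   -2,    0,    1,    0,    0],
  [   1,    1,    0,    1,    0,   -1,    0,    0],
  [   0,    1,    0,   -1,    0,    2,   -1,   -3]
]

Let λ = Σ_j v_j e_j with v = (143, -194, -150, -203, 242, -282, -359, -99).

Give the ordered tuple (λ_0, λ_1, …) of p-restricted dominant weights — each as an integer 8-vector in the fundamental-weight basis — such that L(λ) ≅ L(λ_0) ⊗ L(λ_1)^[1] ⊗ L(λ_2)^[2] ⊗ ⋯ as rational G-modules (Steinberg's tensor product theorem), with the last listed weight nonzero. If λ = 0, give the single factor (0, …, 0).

((0, 4, 9, 6, 1, 7, 6, 2), (7, 8, 5, 0, 10, 6, 2, 9))

Converting to the ω-basis (c_i = row i of M dotted with v = (143, -194, -150, -203, 242, -282, -359, -99)):
  c_1 = 0*143 + 0*-194 + 0*-150 + 0*-203 + 0*242 + 1*-282 + -1*-359 + 0*-99 = 77
  c_2 = 0*143 + 0*-194 + 1*-150 + 0*-203 + 1*242 + 0*-282 + 0*-359 + 0*-99 = 92
  c_3 = 3*143 + 0*-194 + -1*-150 + 1*-203 + 0*242 + -1*-282 + 0*-359 + 6*-99 = 64
  c_4 = -1*143 + -1*-194 + 0*-150 + 3*-203 + 0*242 + -2*-282 + 0*-359 + 0*-99 = 6
  c_5 = 1*143 + 2*-194 + 0*-150 + 2*-203 + 0*242 + -2*-282 + 0*-359 + -2*-99 = 111
  c_6 = 1*143 + 1*-194 + 0*-150 + -2*-203 + 0*242 + 1*-282 + 0*-359 + 0*-99 = 73
  c_7 = 1*143 + 1*-194 + 0*-150 + 1*-203 + 0*242 + -1*-282 + 0*-359 + 0*-99 = 28
  c_8 = 0*143 + 1*-194 + 0*-150 + -1*-203 + 0*242 + 2*-282 + -1*-359 + -3*-99 = 101
Expand coordinatewise in base 11:
  c_1 = 77 = 0·11^0 + 7·11^1
  c_2 = 92 = 4·11^0 + 8·11^1
  c_3 = 64 = 9·11^0 + 5·11^1
  c_4 = 6 = 6·11^0
  c_5 = 111 = 1·11^0 + 10·11^1
  c_6 = 73 = 7·11^0 + 6·11^1
  c_7 = 28 = 6·11^0 + 2·11^1
  c_8 = 101 = 2·11^0 + 9·11^1
Factor λ_0 = (0, 4, 9, 6, 1, 7, 6, 2)
Factor λ_1 = (7, 8, 5, 0, 10, 6, 2, 9)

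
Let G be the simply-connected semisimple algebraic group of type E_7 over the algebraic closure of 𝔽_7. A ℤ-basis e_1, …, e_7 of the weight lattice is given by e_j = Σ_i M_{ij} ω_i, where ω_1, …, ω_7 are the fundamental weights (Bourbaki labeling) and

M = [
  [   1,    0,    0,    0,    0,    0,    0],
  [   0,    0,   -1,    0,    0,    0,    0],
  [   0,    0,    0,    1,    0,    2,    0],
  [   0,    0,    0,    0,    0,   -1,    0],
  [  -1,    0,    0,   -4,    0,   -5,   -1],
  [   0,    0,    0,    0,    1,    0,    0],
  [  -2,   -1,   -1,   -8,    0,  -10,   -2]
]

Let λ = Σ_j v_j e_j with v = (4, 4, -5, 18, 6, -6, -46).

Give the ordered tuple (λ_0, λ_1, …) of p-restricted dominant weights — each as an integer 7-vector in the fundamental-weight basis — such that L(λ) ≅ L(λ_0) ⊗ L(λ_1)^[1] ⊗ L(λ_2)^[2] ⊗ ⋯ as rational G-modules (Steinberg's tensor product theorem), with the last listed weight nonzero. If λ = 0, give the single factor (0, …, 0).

((4, 5, 6, 6, 0, 6, 1),)

Converting to the ω-basis (c_i = row i of M dotted with v = (4, 4, -5, 18, 6, -6, -46)):
  c_1 = 1*4 + 0*4 + 0*-5 + 0*18 + 0*6 + 0*-6 + 0*-46 = 4
  c_2 = 0*4 + 0*4 + -1*-5 + 0*18 + 0*6 + 0*-6 + 0*-46 = 5
  c_3 = 0*4 + 0*4 + 0*-5 + 1*18 + 0*6 + 2*-6 + 0*-46 = 6
  c_4 = 0*4 + 0*4 + 0*-5 + 0*18 + 0*6 + -1*-6 + 0*-46 = 6
  c_5 = -1*4 + 0*4 + 0*-5 + -4*18 + 0*6 + -5*-6 + -1*-46 = 0
  c_6 = 0*4 + 0*4 + 0*-5 + 0*18 + 1*6 + 0*-6 + 0*-46 = 6
  c_7 = -2*4 + -1*4 + -1*-5 + -8*18 + 0*6 + -10*-6 + -2*-46 = 1
Expand coordinatewise in base 7:
  c_1 = 4 = 4·7^0
  c_2 = 5 = 5·7^0
  c_3 = 6 = 6·7^0
  c_4 = 6 = 6·7^0
  c_5 = 0
  c_6 = 6 = 6·7^0
  c_7 = 1 = 1·7^0
Factor λ_0 = (4, 5, 6, 6, 0, 6, 1)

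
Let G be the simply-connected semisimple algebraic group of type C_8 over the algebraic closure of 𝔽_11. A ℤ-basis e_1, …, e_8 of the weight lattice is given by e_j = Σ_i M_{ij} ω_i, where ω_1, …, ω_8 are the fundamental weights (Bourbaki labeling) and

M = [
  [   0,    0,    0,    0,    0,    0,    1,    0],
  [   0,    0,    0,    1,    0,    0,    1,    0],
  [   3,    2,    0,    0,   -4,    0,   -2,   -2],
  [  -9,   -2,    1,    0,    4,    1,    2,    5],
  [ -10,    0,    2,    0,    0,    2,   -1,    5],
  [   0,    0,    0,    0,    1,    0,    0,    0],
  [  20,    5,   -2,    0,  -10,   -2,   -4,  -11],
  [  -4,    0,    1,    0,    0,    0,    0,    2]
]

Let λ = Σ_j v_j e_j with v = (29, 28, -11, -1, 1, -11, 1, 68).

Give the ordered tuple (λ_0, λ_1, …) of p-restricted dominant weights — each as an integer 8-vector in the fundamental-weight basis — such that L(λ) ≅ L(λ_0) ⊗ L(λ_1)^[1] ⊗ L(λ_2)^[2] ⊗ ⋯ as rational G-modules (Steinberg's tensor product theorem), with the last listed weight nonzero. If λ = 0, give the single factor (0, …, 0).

((1, 0, 1, 7, 5, 1, 2, 9),)

In the fundamental-weight basis, λ has coordinates c = M·v (v = (29, 28, -11, -1, 1, -11, 1, 68)):
  c_1 = 0*29 + 0*28 + 0*-11 + 0*-1 + 0*1 + 0*-11 + 1*1 + 0*68 = 1
  c_2 = 0*29 + 0*28 + 0*-11 + 1*-1 + 0*1 + 0*-11 + 1*1 + 0*68 = 0
  c_3 = 3*29 + 2*28 + 0*-11 + 0*-1 + -4*1 + 0*-11 + -2*1 + -2*68 = 1
  c_4 = -9*29 + -2*28 + 1*-11 + 0*-1 + 4*1 + 1*-11 + 2*1 + 5*68 = 7
  c_5 = -10*29 + 0*28 + 2*-11 + 0*-1 + 0*1 + 2*-11 + -1*1 + 5*68 = 5
  c_6 = 0*29 + 0*28 + 0*-11 + 0*-1 + 1*1 + 0*-11 + 0*1 + 0*68 = 1
  c_7 = 20*29 + 5*28 + -2*-11 + 0*-1 + -10*1 + -2*-11 + -4*1 + -11*68 = 2
  c_8 = -4*29 + 0*28 + 1*-11 + 0*-1 + 0*1 + 0*-11 + 0*1 + 2*68 = 9
Writing each c_i in base p = 11:
  c_1 = 1 = 1·11^0
  c_2 = 0
  c_3 = 1 = 1·11^0
  c_4 = 7 = 7·11^0
  c_5 = 5 = 5·11^0
  c_6 = 1 = 1·11^0
  c_7 = 2 = 2·11^0
  c_8 = 9 = 9·11^0
p-restricted factor λ_0 = (1, 0, 1, 7, 5, 1, 2, 9)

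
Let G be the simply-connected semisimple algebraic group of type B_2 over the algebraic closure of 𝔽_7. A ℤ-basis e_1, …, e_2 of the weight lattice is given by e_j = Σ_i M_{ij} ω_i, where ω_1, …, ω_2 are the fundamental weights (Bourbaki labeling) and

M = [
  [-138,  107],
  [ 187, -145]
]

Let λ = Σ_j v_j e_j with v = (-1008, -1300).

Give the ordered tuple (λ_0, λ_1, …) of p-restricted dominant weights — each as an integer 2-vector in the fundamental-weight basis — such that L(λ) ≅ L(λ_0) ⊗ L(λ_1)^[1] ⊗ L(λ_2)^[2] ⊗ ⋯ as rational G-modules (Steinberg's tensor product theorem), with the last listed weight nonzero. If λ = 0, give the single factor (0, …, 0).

Compute c_i = Σ_j M_{ij} v_j with v = (-1008, -1300):
  c_1 = (-138)·(-1008) + (107)·(-1300) = 4
  c_2 = (187)·(-1008) + (-145)·(-1300) = 4
Writing each c_i in base p = 7:
  c_1 = 4 = 4·7^0
  c_2 = 4 = 4·7^0
Factor λ_0 = (4, 4)

((4, 4),)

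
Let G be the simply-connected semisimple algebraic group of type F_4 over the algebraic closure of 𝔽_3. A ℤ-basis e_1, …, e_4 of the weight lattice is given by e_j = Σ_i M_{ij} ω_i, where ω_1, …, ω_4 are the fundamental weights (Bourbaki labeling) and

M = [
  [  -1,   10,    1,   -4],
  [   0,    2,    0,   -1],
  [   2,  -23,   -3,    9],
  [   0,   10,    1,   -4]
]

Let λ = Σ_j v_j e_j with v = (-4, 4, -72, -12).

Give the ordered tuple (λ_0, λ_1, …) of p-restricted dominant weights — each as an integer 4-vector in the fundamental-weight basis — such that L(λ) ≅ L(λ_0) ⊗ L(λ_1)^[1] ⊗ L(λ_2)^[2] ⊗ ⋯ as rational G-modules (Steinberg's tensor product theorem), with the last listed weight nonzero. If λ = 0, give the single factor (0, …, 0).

Converting to the ω-basis (c_i = row i of M dotted with v = (-4, 4, -72, -12)):
  c_1 = (-1)·(-4) + (10)·(4) + (1)·(-72) + (-4)·(-12) = 20
  c_2 = (0)·(-4) + (2)·(4) + (0)·(-72) + (-1)·(-12) = 20
  c_3 = (2)·(-4) + (-23)·(4) + (-3)·(-72) + (9)·(-12) = 8
  c_4 = (0)·(-4) + (10)·(4) + (1)·(-72) + (-4)·(-12) = 16
Expand coordinatewise in base 3:
  c_1 = 20 = 2·3^0 + 0·3^1 + 2·3^2
  c_2 = 20 = 2·3^0 + 0·3^1 + 2·3^2
  c_3 = 8 = 2·3^0 + 2·3^1
  c_4 = 16 = 1·3^0 + 2·3^1 + 1·3^2
Factor λ_0 = (2, 2, 2, 1)
Factor λ_1 = (0, 0, 2, 2)
Factor λ_2 = (2, 2, 0, 1)

((2, 2, 2, 1), (0, 0, 2, 2), (2, 2, 0, 1))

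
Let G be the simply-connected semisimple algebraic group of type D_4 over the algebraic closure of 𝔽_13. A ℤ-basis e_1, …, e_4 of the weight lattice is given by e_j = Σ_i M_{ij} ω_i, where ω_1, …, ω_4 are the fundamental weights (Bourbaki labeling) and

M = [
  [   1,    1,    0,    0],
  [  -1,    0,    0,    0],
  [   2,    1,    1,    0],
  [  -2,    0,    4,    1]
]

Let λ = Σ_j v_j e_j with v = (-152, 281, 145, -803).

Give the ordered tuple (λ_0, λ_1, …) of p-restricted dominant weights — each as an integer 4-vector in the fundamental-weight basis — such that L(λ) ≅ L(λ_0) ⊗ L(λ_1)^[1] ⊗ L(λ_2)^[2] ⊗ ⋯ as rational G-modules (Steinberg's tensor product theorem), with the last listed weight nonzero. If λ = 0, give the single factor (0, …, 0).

((12, 9, 5, 3), (9, 11, 9, 6))

ω-coordinates c = M·v, v = (-152, 281, 145, -803):
  c_1 = 1*-152 + 1*281 + 0*145 + 0*-803 = 129
  c_2 = -1*-152 + 0*281 + 0*145 + 0*-803 = 152
  c_3 = 2*-152 + 1*281 + 1*145 + 0*-803 = 122
  c_4 = -2*-152 + 0*281 + 4*145 + 1*-803 = 81
Expand coordinatewise in base 13:
  c_1 = 129 = 12·13^0 + 9·13^1
  c_2 = 152 = 9·13^0 + 11·13^1
  c_3 = 122 = 5·13^0 + 9·13^1
  c_4 = 81 = 3·13^0 + 6·13^1
Factor λ_0 = (12, 9, 5, 3)
Factor λ_1 = (9, 11, 9, 6)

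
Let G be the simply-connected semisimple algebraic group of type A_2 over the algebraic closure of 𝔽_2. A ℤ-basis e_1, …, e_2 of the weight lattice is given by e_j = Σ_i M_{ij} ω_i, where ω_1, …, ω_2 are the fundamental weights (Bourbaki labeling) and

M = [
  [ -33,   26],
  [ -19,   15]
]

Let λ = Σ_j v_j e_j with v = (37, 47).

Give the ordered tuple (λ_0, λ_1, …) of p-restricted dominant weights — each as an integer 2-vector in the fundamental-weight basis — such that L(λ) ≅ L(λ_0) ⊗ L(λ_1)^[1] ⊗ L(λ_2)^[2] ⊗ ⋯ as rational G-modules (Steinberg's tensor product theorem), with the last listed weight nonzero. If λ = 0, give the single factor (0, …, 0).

((1, 0), (0, 1))

Converting to the ω-basis (c_i = row i of M dotted with v = (37, 47)):
  c_1 = (-33)·(37) + (26)·(47) = 1
  c_2 = (-19)·(37) + (15)·(47) = 2
p = 2; digits c_i = Σ_j d_{ij}·2^j, 0 ≤ d_{ij} < 2:
  c_1 = 1 = 1·2^0
  c_2 = 2 = 0·2^0 + 1·2^1
λ_0 = (1, 0)
λ_1 = (0, 1)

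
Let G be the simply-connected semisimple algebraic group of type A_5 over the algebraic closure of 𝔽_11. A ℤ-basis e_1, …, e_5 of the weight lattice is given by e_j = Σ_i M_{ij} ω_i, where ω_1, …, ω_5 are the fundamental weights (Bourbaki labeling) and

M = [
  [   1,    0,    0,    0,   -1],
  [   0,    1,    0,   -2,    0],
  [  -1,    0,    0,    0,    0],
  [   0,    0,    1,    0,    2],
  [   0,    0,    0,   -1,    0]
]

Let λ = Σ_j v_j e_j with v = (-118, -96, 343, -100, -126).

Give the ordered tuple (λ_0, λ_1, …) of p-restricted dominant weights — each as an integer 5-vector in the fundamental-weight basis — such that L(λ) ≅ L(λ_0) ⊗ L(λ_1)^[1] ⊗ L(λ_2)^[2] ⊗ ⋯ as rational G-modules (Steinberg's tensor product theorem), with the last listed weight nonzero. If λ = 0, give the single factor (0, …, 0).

ω-coordinates c = M·v, v = (-118, -96, 343, -100, -126):
  c_1 = (1)·(-118) + (0)·(-96) + 0·343 + (0)·(-100) + (-1)·(-126) = 8
  c_2 = (0)·(-118) + (1)·(-96) + 0·343 + (-2)·(-100) + (0)·(-126) = 104
  c_3 = (-1)·(-118) + (0)·(-96) + 0·343 + (0)·(-100) + (0)·(-126) = 118
  c_4 = (0)·(-118) + (0)·(-96) + 1·343 + (0)·(-100) + (2)·(-126) = 91
  c_5 = (0)·(-118) + (0)·(-96) + 0·343 + (-1)·(-100) + (0)·(-126) = 100
Base-11 expansion of each c_i:
  c_1 = 8 = 8·11^0
  c_2 = 104 = 5·11^0 + 9·11^1
  c_3 = 118 = 8·11^0 + 10·11^1
  c_4 = 91 = 3·11^0 + 8·11^1
  c_5 = 100 = 1·11^0 + 9·11^1
λ_0 = (8, 5, 8, 3, 1)
λ_1 = (0, 9, 10, 8, 9)

((8, 5, 8, 3, 1), (0, 9, 10, 8, 9))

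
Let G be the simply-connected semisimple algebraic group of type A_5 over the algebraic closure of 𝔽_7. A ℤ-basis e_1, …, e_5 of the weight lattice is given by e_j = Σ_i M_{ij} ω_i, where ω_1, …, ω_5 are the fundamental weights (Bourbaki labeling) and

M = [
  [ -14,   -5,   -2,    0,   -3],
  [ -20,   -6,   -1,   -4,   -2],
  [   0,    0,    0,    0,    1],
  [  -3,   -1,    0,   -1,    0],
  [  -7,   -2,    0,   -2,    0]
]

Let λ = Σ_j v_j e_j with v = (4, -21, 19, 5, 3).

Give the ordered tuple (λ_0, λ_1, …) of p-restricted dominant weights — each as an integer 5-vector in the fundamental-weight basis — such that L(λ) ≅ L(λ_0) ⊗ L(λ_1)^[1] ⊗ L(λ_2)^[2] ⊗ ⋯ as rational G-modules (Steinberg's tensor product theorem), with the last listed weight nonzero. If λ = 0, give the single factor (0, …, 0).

((2, 1, 3, 4, 4),)

In the fundamental-weight basis, λ has coordinates c = M·v (v = (4, -21, 19, 5, 3)):
  c_1 = -14*4 + -5*-21 + -2*19 + 0*5 + -3*3 = 2
  c_2 = -20*4 + -6*-21 + -1*19 + -4*5 + -2*3 = 1
  c_3 = 0*4 + 0*-21 + 0*19 + 0*5 + 1*3 = 3
  c_4 = -3*4 + -1*-21 + 0*19 + -1*5 + 0*3 = 4
  c_5 = -7*4 + -2*-21 + 0*19 + -2*5 + 0*3 = 4
Base-7 expansion of each c_i:
  c_1 = 2 = 2·7^0
  c_2 = 1 = 1·7^0
  c_3 = 3 = 3·7^0
  c_4 = 4 = 4·7^0
  c_5 = 4 = 4·7^0
p-restricted factor λ_0 = (2, 1, 3, 4, 4)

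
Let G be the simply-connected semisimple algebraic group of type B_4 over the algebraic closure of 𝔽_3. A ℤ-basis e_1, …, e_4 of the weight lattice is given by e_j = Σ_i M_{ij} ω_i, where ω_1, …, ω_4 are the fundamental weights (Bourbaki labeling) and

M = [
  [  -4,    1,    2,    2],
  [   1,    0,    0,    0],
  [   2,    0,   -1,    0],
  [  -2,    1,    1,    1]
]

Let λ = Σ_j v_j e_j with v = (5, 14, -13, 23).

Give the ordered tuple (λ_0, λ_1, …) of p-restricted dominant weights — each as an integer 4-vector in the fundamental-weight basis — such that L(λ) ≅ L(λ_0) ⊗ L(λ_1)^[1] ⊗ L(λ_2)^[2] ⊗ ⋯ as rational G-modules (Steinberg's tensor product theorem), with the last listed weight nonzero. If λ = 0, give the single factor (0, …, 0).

Compute c_i = Σ_j M_{ij} v_j with v = (5, 14, -13, 23):
  c_1 = (-4)·(5) + (1)·(14) + (2)·(-13) + (2)·(23) = 14
  c_2 = (1)·(5) + (0)·(14) + (0)·(-13) + (0)·(23) = 5
  c_3 = (2)·(5) + (0)·(14) + (-1)·(-13) + (0)·(23) = 23
  c_4 = (-2)·(5) + (1)·(14) + (1)·(-13) + (1)·(23) = 14
Writing each c_i in base p = 3:
  c_1 = 14 = 2·3^0 + 1·3^1 + 1·3^2
  c_2 = 5 = 2·3^0 + 1·3^1
  c_3 = 23 = 2·3^0 + 1·3^1 + 2·3^2
  c_4 = 14 = 2·3^0 + 1·3^1 + 1·3^2
λ_0 = (2, 2, 2, 2)
λ_1 = (1, 1, 1, 1)
λ_2 = (1, 0, 2, 1)

((2, 2, 2, 2), (1, 1, 1, 1), (1, 0, 2, 1))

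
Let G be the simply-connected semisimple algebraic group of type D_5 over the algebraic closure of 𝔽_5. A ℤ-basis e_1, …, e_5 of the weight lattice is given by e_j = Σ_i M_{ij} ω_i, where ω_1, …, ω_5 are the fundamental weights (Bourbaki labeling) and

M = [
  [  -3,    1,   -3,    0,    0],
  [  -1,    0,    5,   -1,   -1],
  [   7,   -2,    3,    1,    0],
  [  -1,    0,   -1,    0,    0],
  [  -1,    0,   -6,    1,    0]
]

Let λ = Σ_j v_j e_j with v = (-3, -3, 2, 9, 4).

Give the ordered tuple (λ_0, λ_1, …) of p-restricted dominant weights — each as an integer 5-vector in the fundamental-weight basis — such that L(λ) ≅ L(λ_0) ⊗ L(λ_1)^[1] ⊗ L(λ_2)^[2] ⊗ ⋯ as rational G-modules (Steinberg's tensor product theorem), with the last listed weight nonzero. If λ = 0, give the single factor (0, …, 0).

ω-coordinates c = M·v, v = (-3, -3, 2, 9, 4):
  c_1 = -3*-3 + 1*-3 + -3*2 + 0*9 + 0*4 = 0
  c_2 = -1*-3 + 0*-3 + 5*2 + -1*9 + -1*4 = 0
  c_3 = 7*-3 + -2*-3 + 3*2 + 1*9 + 0*4 = 0
  c_4 = -1*-3 + 0*-3 + -1*2 + 0*9 + 0*4 = 1
  c_5 = -1*-3 + 0*-3 + -6*2 + 1*9 + 0*4 = 0
Expand coordinatewise in base 5:
  c_1 = 0
  c_2 = 0
  c_3 = 0
  c_4 = 1 = 1·5^0
  c_5 = 0
Factor λ_0 = (0, 0, 0, 1, 0)

((0, 0, 0, 1, 0),)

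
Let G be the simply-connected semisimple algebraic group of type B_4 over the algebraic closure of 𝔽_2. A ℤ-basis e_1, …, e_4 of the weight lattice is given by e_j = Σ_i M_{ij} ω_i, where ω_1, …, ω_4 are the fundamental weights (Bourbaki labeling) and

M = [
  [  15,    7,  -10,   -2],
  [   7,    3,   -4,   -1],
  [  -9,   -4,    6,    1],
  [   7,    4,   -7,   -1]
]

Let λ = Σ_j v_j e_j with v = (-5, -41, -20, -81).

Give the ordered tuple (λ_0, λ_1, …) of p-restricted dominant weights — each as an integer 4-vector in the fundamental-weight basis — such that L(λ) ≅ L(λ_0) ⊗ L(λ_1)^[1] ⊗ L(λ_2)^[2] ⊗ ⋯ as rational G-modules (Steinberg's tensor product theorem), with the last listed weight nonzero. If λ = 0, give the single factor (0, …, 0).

((0, 1, 0, 0), (0, 1, 0, 1), (0, 0, 0, 1), (0, 0, 1, 0), (0, 0, 0, 1))

Change of basis e → ω: c = M·v where v = (-5, -41, -20, -81):
  c_1 = (15)·(-5) + (7)·(-41) + (-10)·(-20) + (-2)·(-81) = 0
  c_2 = (7)·(-5) + (3)·(-41) + (-4)·(-20) + (-1)·(-81) = 3
  c_3 = (-9)·(-5) + (-4)·(-41) + (6)·(-20) + (1)·(-81) = 8
  c_4 = (7)·(-5) + (4)·(-41) + (-7)·(-20) + (-1)·(-81) = 22
Expand coordinatewise in base 2:
  c_1 = 0
  c_2 = 3 = 1·2^0 + 1·2^1
  c_3 = 8 = 0·2^0 + 0·2^1 + 0·2^2 + 1·2^3
  c_4 = 22 = 0·2^0 + 1·2^1 + 1·2^2 + 0·2^3 + 1·2^4
Factor λ_0 = (0, 1, 0, 0)
Factor λ_1 = (0, 1, 0, 1)
Factor λ_2 = (0, 0, 0, 1)
Factor λ_3 = (0, 0, 1, 0)
Factor λ_4 = (0, 0, 0, 1)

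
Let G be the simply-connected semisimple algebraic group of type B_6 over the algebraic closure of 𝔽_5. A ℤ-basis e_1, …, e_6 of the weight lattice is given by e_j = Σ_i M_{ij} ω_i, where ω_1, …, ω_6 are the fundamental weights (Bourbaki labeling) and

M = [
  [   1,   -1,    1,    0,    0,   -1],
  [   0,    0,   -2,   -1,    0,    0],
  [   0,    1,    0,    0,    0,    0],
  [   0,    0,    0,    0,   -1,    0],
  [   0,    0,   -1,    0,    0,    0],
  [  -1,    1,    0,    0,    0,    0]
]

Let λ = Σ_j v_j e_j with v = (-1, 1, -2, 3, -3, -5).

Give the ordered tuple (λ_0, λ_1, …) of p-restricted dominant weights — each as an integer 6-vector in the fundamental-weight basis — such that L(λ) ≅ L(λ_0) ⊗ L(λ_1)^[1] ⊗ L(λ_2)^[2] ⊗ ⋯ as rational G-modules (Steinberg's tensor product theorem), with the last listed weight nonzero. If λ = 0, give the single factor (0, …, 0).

((1, 1, 1, 3, 2, 2),)

ω-coordinates c = M·v, v = (-1, 1, -2, 3, -3, -5):
  c_1 = (1)·(-1) + (-1)·(1) + (1)·(-2) + 0·3 + (0)·(-3) + (-1)·(-5) = 1
  c_2 = (0)·(-1) + 0·1 + (-2)·(-2) + (-1)·(3) + (0)·(-3) + (0)·(-5) = 1
  c_3 = (0)·(-1) + 1·1 + (0)·(-2) + 0·3 + (0)·(-3) + (0)·(-5) = 1
  c_4 = (0)·(-1) + 0·1 + (0)·(-2) + 0·3 + (-1)·(-3) + (0)·(-5) = 3
  c_5 = (0)·(-1) + 0·1 + (-1)·(-2) + 0·3 + (0)·(-3) + (0)·(-5) = 2
  c_6 = (-1)·(-1) + 1·1 + (0)·(-2) + 0·3 + (0)·(-3) + (0)·(-5) = 2
Base-5 expansion of each c_i:
  c_1 = 1 = 1·5^0
  c_2 = 1 = 1·5^0
  c_3 = 1 = 1·5^0
  c_4 = 3 = 3·5^0
  c_5 = 2 = 2·5^0
  c_6 = 2 = 2·5^0
Factor λ_0 = (1, 1, 1, 3, 2, 2)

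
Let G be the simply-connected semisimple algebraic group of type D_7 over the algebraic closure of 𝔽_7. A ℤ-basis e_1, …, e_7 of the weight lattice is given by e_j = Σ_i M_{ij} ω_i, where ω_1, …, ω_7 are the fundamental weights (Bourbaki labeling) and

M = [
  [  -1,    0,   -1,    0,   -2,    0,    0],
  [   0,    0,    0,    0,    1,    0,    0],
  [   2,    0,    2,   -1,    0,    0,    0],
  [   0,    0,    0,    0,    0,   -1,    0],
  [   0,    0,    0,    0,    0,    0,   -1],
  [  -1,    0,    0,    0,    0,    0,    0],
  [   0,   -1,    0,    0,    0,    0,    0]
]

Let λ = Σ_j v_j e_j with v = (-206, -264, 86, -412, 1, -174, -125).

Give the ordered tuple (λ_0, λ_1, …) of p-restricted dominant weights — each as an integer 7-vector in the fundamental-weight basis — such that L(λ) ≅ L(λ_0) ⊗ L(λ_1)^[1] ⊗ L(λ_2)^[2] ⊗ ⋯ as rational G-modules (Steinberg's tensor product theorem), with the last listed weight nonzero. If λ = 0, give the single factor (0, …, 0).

Change of basis e → ω: c = M·v where v = (-206, -264, 86, -412, 1, -174, -125):
  c_1 = -1*-206 + 0*-264 + -1*86 + 0*-412 + -2*1 + 0*-174 + 0*-125 = 118
  c_2 = 0*-206 + 0*-264 + 0*86 + 0*-412 + 1*1 + 0*-174 + 0*-125 = 1
  c_3 = 2*-206 + 0*-264 + 2*86 + -1*-412 + 0*1 + 0*-174 + 0*-125 = 172
  c_4 = 0*-206 + 0*-264 + 0*86 + 0*-412 + 0*1 + -1*-174 + 0*-125 = 174
  c_5 = 0*-206 + 0*-264 + 0*86 + 0*-412 + 0*1 + 0*-174 + -1*-125 = 125
  c_6 = -1*-206 + 0*-264 + 0*86 + 0*-412 + 0*1 + 0*-174 + 0*-125 = 206
  c_7 = 0*-206 + -1*-264 + 0*86 + 0*-412 + 0*1 + 0*-174 + 0*-125 = 264
Expand coordinatewise in base 7:
  c_1 = 118 = 6·7^0 + 2·7^1 + 2·7^2
  c_2 = 1 = 1·7^0
  c_3 = 172 = 4·7^0 + 3·7^1 + 3·7^2
  c_4 = 174 = 6·7^0 + 3·7^1 + 3·7^2
  c_5 = 125 = 6·7^0 + 3·7^1 + 2·7^2
  c_6 = 206 = 3·7^0 + 1·7^1 + 4·7^2
  c_7 = 264 = 5·7^0 + 2·7^1 + 5·7^2
p-restricted factor λ_0 = (6, 1, 4, 6, 6, 3, 5)
p-restricted factor λ_1 = (2, 0, 3, 3, 3, 1, 2)
p-restricted factor λ_2 = (2, 0, 3, 3, 2, 4, 5)

((6, 1, 4, 6, 6, 3, 5), (2, 0, 3, 3, 3, 1, 2), (2, 0, 3, 3, 2, 4, 5))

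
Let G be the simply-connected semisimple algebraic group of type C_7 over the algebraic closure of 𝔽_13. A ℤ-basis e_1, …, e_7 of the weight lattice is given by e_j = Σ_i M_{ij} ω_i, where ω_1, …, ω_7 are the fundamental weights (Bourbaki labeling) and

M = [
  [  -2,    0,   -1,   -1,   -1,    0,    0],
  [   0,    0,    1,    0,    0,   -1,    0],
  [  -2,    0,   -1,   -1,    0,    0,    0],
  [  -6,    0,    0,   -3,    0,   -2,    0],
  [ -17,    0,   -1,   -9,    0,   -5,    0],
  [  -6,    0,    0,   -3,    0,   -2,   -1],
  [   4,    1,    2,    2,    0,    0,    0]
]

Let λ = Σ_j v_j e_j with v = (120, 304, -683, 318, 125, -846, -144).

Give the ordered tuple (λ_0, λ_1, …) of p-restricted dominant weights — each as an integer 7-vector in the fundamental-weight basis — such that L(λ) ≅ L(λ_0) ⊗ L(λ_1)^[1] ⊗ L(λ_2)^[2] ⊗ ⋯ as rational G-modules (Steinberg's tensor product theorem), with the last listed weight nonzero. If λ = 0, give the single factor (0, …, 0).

((0, 7, 8, 5, 11, 6, 2), (0, 12, 9, 1, 0, 12, 4))

Change of basis e → ω: c = M·v where v = (120, 304, -683, 318, 125, -846, -144):
  c_1 = (-2)·(120) + 0·304 + (-1)·(-683) + (-1)·(318) + (-1)·(125) + (0)·(-846) + (0)·(-144) = 0
  c_2 = 0·120 + 0·304 + (1)·(-683) + 0·318 + 0·125 + (-1)·(-846) + (0)·(-144) = 163
  c_3 = (-2)·(120) + 0·304 + (-1)·(-683) + (-1)·(318) + 0·125 + (0)·(-846) + (0)·(-144) = 125
  c_4 = (-6)·(120) + 0·304 + (0)·(-683) + (-3)·(318) + 0·125 + (-2)·(-846) + (0)·(-144) = 18
  c_5 = (-17)·(120) + 0·304 + (-1)·(-683) + (-9)·(318) + 0·125 + (-5)·(-846) + (0)·(-144) = 11
  c_6 = (-6)·(120) + 0·304 + (0)·(-683) + (-3)·(318) + 0·125 + (-2)·(-846) + (-1)·(-144) = 162
  c_7 = 4·120 + 1·304 + (2)·(-683) + 2·318 + 0·125 + (0)·(-846) + (0)·(-144) = 54
Base-13 expansion of each c_i:
  c_1 = 0
  c_2 = 163 = 7·13^0 + 12·13^1
  c_3 = 125 = 8·13^0 + 9·13^1
  c_4 = 18 = 5·13^0 + 1·13^1
  c_5 = 11 = 11·13^0
  c_6 = 162 = 6·13^0 + 12·13^1
  c_7 = 54 = 2·13^0 + 4·13^1
λ_0 = (0, 7, 8, 5, 11, 6, 2)
λ_1 = (0, 12, 9, 1, 0, 12, 4)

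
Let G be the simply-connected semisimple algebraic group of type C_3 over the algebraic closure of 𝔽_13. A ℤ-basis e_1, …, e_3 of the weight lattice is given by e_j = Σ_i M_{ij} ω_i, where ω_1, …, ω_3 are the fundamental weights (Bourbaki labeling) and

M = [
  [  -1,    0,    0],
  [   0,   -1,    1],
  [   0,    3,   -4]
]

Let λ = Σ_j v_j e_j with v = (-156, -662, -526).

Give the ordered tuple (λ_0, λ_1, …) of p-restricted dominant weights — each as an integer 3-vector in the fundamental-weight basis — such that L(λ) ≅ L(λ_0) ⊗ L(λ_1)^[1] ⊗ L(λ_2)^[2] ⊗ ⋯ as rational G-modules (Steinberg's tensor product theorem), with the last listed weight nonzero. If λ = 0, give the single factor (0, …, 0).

((0, 6, 1), (12, 10, 9))

Converting to the ω-basis (c_i = row i of M dotted with v = (-156, -662, -526)):
  c_1 = (-1)·(-156) + (0)·(-662) + (0)·(-526) = 156
  c_2 = (0)·(-156) + (-1)·(-662) + (1)·(-526) = 136
  c_3 = (0)·(-156) + (3)·(-662) + (-4)·(-526) = 118
Writing each c_i in base p = 13:
  c_1 = 156 = 0·13^0 + 12·13^1
  c_2 = 136 = 6·13^0 + 10·13^1
  c_3 = 118 = 1·13^0 + 9·13^1
Factor λ_0 = (0, 6, 1)
Factor λ_1 = (12, 10, 9)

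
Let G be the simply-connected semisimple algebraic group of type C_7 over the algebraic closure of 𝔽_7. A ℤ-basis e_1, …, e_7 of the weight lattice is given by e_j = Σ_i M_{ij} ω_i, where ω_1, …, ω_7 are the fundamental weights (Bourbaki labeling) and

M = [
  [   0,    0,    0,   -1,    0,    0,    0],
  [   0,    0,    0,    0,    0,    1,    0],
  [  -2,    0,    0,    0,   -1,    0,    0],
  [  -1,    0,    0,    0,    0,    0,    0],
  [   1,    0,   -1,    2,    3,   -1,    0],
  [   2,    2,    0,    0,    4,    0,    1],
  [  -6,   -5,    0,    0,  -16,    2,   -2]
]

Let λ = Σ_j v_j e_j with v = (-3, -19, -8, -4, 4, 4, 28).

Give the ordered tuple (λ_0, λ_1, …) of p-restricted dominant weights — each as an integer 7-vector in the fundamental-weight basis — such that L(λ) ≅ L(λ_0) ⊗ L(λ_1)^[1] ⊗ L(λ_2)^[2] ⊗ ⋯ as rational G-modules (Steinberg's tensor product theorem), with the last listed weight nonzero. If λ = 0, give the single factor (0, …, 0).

ω-coordinates c = M·v, v = (-3, -19, -8, -4, 4, 4, 28):
  c_1 = (0)·(-3) + (0)·(-19) + (0)·(-8) + (-1)·(-4) + 0·4 + 0·4 + 0·28 = 4
  c_2 = (0)·(-3) + (0)·(-19) + (0)·(-8) + (0)·(-4) + 0·4 + 1·4 + 0·28 = 4
  c_3 = (-2)·(-3) + (0)·(-19) + (0)·(-8) + (0)·(-4) + (-1)·(4) + 0·4 + 0·28 = 2
  c_4 = (-1)·(-3) + (0)·(-19) + (0)·(-8) + (0)·(-4) + 0·4 + 0·4 + 0·28 = 3
  c_5 = (1)·(-3) + (0)·(-19) + (-1)·(-8) + (2)·(-4) + 3·4 + (-1)·(4) + 0·28 = 5
  c_6 = (2)·(-3) + (2)·(-19) + (0)·(-8) + (0)·(-4) + 4·4 + 0·4 + 1·28 = 0
  c_7 = (-6)·(-3) + (-5)·(-19) + (0)·(-8) + (0)·(-4) + (-16)·(4) + 2·4 + (-2)·(28) = 1
Base-7 expansion of each c_i:
  c_1 = 4 = 4·7^0
  c_2 = 4 = 4·7^0
  c_3 = 2 = 2·7^0
  c_4 = 3 = 3·7^0
  c_5 = 5 = 5·7^0
  c_6 = 0
  c_7 = 1 = 1·7^0
p-restricted factor λ_0 = (4, 4, 2, 3, 5, 0, 1)

((4, 4, 2, 3, 5, 0, 1),)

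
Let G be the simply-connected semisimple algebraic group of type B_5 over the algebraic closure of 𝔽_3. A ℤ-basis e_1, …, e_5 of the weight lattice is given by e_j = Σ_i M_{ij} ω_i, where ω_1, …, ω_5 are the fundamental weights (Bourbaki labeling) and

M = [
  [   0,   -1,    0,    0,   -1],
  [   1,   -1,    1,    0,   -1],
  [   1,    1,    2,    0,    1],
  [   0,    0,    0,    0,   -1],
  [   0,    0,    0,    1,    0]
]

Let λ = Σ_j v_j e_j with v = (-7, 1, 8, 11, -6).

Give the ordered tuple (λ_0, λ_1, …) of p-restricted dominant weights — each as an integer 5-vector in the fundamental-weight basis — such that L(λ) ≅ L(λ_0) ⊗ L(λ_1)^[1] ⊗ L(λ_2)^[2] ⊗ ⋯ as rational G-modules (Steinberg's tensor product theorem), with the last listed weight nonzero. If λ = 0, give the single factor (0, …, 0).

((2, 0, 1, 0, 2), (1, 2, 1, 2, 0), (0, 0, 0, 0, 1))

Change of basis e → ω: c = M·v where v = (-7, 1, 8, 11, -6):
  c_1 = 0*-7 + -1*1 + 0*8 + 0*11 + -1*-6 = 5
  c_2 = 1*-7 + -1*1 + 1*8 + 0*11 + -1*-6 = 6
  c_3 = 1*-7 + 1*1 + 2*8 + 0*11 + 1*-6 = 4
  c_4 = 0*-7 + 0*1 + 0*8 + 0*11 + -1*-6 = 6
  c_5 = 0*-7 + 0*1 + 0*8 + 1*11 + 0*-6 = 11
Base-3 expansion of each c_i:
  c_1 = 5 = 2·3^0 + 1·3^1
  c_2 = 6 = 0·3^0 + 2·3^1
  c_3 = 4 = 1·3^0 + 1·3^1
  c_4 = 6 = 0·3^0 + 2·3^1
  c_5 = 11 = 2·3^0 + 0·3^1 + 1·3^2
Factor λ_0 = (2, 0, 1, 0, 2)
Factor λ_1 = (1, 2, 1, 2, 0)
Factor λ_2 = (0, 0, 0, 0, 1)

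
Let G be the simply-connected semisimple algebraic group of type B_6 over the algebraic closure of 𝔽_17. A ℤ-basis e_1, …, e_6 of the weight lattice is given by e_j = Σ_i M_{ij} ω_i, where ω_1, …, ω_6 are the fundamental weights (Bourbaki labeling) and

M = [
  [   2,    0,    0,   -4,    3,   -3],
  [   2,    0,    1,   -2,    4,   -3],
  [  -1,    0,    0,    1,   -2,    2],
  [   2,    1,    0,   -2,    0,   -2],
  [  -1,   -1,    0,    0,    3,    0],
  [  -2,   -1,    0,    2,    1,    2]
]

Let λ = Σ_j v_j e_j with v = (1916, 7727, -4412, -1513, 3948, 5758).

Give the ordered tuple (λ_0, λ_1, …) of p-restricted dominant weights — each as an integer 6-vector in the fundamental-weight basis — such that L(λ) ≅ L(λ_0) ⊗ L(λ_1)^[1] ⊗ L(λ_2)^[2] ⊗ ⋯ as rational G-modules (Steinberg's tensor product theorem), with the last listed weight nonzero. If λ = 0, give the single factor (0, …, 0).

((0, 12, 4, 9, 8, 12), (7, 5, 11, 10, 10, 0), (15, 3, 0, 10, 7, 3))

Compute c_i = Σ_j M_{ij} v_j with v = (1916, 7727, -4412, -1513, 3948, 5758):
  c_1 = 2*1916 + 0*7727 + 0*-4412 + -4*-1513 + 3*3948 + -3*5758 = 4454
  c_2 = 2*1916 + 0*7727 + 1*-4412 + -2*-1513 + 4*3948 + -3*5758 = 964
  c_3 = -1*1916 + 0*7727 + 0*-4412 + 1*-1513 + -2*3948 + 2*5758 = 191
  c_4 = 2*1916 + 1*7727 + 0*-4412 + -2*-1513 + 0*3948 + -2*5758 = 3069
  c_5 = -1*1916 + -1*7727 + 0*-4412 + 0*-1513 + 3*3948 + 0*5758 = 2201
  c_6 = -2*1916 + -1*7727 + 0*-4412 + 2*-1513 + 1*3948 + 2*5758 = 879
Expand coordinatewise in base 17:
  c_1 = 4454 = 0·17^0 + 7·17^1 + 15·17^2
  c_2 = 964 = 12·17^0 + 5·17^1 + 3·17^2
  c_3 = 191 = 4·17^0 + 11·17^1
  c_4 = 3069 = 9·17^0 + 10·17^1 + 10·17^2
  c_5 = 2201 = 8·17^0 + 10·17^1 + 7·17^2
  c_6 = 879 = 12·17^0 + 0·17^1 + 3·17^2
Factor λ_0 = (0, 12, 4, 9, 8, 12)
Factor λ_1 = (7, 5, 11, 10, 10, 0)
Factor λ_2 = (15, 3, 0, 10, 7, 3)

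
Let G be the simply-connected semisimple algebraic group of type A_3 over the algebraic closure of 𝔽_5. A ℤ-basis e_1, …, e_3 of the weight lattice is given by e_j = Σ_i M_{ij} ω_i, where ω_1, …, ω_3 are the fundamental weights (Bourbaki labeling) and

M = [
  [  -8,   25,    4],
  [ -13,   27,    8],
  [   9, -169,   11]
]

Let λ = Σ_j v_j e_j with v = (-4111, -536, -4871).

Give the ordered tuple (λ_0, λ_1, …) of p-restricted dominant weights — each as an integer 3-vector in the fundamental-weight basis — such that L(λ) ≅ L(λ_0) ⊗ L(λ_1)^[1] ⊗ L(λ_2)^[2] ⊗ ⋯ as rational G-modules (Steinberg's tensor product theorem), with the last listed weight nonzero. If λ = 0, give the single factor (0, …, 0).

Change of basis e → ω: c = M·v where v = (-4111, -536, -4871):
  c_1 = (-8)·(-4111) + (25)·(-536) + (4)·(-4871) = 4
  c_2 = (-13)·(-4111) + (27)·(-536) + (8)·(-4871) = 3
  c_3 = (9)·(-4111) + (-169)·(-536) + (11)·(-4871) = 4
Writing each c_i in base p = 5:
  c_1 = 4 = 4·5^0
  c_2 = 3 = 3·5^0
  c_3 = 4 = 4·5^0
λ_0 = (4, 3, 4)

((4, 3, 4),)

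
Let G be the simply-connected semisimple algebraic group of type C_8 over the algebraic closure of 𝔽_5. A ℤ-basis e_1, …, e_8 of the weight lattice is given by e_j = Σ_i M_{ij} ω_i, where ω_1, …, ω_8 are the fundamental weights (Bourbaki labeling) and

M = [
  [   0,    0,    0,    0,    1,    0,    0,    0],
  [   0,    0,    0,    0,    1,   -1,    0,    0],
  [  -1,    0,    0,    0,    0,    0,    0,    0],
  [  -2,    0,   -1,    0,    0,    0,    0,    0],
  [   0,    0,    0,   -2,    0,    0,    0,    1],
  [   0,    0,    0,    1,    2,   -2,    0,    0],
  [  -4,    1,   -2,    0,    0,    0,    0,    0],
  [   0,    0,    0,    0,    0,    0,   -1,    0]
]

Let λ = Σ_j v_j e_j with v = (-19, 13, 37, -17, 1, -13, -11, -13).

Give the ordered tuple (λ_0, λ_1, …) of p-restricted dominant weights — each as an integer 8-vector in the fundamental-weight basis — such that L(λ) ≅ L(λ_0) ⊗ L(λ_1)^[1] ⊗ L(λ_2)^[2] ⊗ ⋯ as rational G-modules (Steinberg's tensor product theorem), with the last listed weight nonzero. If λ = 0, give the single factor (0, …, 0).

((1, 4, 4, 1, 1, 1, 0, 1), (0, 2, 3, 0, 4, 2, 3, 2))

In the fundamental-weight basis, λ has coordinates c = M·v (v = (-19, 13, 37, -17, 1, -13, -11, -13)):
  c_1 = (0)·(-19) + 0·13 + 0·37 + (0)·(-17) + 1·1 + (0)·(-13) + (0)·(-11) + (0)·(-13) = 1
  c_2 = (0)·(-19) + 0·13 + 0·37 + (0)·(-17) + 1·1 + (-1)·(-13) + (0)·(-11) + (0)·(-13) = 14
  c_3 = (-1)·(-19) + 0·13 + 0·37 + (0)·(-17) + 0·1 + (0)·(-13) + (0)·(-11) + (0)·(-13) = 19
  c_4 = (-2)·(-19) + 0·13 + (-1)·(37) + (0)·(-17) + 0·1 + (0)·(-13) + (0)·(-11) + (0)·(-13) = 1
  c_5 = (0)·(-19) + 0·13 + 0·37 + (-2)·(-17) + 0·1 + (0)·(-13) + (0)·(-11) + (1)·(-13) = 21
  c_6 = (0)·(-19) + 0·13 + 0·37 + (1)·(-17) + 2·1 + (-2)·(-13) + (0)·(-11) + (0)·(-13) = 11
  c_7 = (-4)·(-19) + 1·13 + (-2)·(37) + (0)·(-17) + 0·1 + (0)·(-13) + (0)·(-11) + (0)·(-13) = 15
  c_8 = (0)·(-19) + 0·13 + 0·37 + (0)·(-17) + 0·1 + (0)·(-13) + (-1)·(-11) + (0)·(-13) = 11
Base-5 expansion of each c_i:
  c_1 = 1 = 1·5^0
  c_2 = 14 = 4·5^0 + 2·5^1
  c_3 = 19 = 4·5^0 + 3·5^1
  c_4 = 1 = 1·5^0
  c_5 = 21 = 1·5^0 + 4·5^1
  c_6 = 11 = 1·5^0 + 2·5^1
  c_7 = 15 = 0·5^0 + 3·5^1
  c_8 = 11 = 1·5^0 + 2·5^1
λ_0 = (1, 4, 4, 1, 1, 1, 0, 1)
λ_1 = (0, 2, 3, 0, 4, 2, 3, 2)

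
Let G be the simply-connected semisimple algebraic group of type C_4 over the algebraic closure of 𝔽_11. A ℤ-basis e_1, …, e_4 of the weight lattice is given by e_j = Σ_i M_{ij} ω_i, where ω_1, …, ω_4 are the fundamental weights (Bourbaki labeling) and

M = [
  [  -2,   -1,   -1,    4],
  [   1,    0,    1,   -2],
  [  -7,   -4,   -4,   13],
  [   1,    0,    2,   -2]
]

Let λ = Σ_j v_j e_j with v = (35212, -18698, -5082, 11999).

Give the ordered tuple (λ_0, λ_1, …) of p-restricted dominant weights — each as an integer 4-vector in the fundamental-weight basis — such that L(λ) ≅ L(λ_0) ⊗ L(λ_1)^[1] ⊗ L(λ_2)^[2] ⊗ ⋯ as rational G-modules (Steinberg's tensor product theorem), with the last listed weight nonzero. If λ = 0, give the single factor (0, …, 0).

((10, 5, 3, 5), (1, 7, 2, 7), (0, 6, 5, 8), (1, 4, 3, 0))

Converting to the ω-basis (c_i = row i of M dotted with v = (35212, -18698, -5082, 11999)):
  c_1 = (-2)·(35212) + (-1)·(-18698) + (-1)·(-5082) + 4·11999 = 1352
  c_2 = 1·35212 + (0)·(-18698) + (1)·(-5082) + (-2)·(11999) = 6132
  c_3 = (-7)·(35212) + (-4)·(-18698) + (-4)·(-5082) + 13·11999 = 4623
  c_4 = 1·35212 + (0)·(-18698) + (2)·(-5082) + (-2)·(11999) = 1050
p = 11; digits c_i = Σ_j d_{ij}·11^j, 0 ≤ d_{ij} < 11:
  c_1 = 1352 = 10·11^0 + 1·11^1 + 0·11^2 + 1·11^3
  c_2 = 6132 = 5·11^0 + 7·11^1 + 6·11^2 + 4·11^3
  c_3 = 4623 = 3·11^0 + 2·11^1 + 5·11^2 + 3·11^3
  c_4 = 1050 = 5·11^0 + 7·11^1 + 8·11^2
λ_0 = (10, 5, 3, 5)
λ_1 = (1, 7, 2, 7)
λ_2 = (0, 6, 5, 8)
λ_3 = (1, 4, 3, 0)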